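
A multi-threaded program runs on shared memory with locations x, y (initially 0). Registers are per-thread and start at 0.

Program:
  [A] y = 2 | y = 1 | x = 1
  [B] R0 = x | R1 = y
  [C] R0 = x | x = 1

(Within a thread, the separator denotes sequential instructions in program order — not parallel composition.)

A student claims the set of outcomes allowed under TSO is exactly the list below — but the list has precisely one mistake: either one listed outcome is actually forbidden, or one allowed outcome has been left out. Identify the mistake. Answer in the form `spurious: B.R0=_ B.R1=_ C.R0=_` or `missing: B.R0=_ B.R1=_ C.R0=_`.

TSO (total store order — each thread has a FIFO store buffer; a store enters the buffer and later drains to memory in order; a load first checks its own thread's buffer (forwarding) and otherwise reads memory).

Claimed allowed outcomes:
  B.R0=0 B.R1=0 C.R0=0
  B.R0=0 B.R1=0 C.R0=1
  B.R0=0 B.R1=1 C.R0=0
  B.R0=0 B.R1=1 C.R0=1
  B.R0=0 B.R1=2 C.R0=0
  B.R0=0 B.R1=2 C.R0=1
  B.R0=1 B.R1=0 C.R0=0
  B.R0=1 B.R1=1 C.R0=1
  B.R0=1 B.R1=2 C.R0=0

missing: B.R0=1 B.R1=1 C.R0=0

outcome vector order: (B.R0,B.R1,C.R0)
TSO (10): <0 0 0>, <0 0 1>, <0 1 0>, <0 1 1>, <0 2 0>, <0 2 1>, <1 0 0>, <1 1 0>, <1 1 1>, <1 2 0>
TSO∖claimed = {<1 1 0>}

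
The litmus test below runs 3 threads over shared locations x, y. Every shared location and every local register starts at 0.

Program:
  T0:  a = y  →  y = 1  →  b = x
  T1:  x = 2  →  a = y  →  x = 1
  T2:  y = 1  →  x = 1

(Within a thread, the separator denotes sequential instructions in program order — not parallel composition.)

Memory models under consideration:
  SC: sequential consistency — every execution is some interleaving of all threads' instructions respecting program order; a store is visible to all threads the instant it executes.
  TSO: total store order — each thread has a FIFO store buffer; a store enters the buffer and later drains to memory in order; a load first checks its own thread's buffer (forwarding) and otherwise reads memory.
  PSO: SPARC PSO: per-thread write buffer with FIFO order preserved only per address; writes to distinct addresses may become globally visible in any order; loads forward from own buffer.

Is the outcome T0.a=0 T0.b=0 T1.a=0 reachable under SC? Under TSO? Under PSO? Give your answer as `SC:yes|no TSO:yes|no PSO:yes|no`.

outcome vector order: (T0.a,T0.b,T1.a)
[SC] allowed = {0/0/1, 0/1/0, 0/1/1, 0/2/0, 0/2/1, 1/0/1, 1/1/0, 1/1/1, 1/2/0, 1/2/1}
[TSO] allowed = {0/0/0, 0/0/1, 0/1/0, 0/1/1, 0/2/0, 0/2/1, 1/0/0, 1/0/1, 1/1/0, 1/1/1, 1/2/0, 1/2/1}
[PSO] allowed = {0/0/0, 0/0/1, 0/1/0, 0/1/1, 0/2/0, 0/2/1, 1/0/0, 1/0/1, 1/1/0, 1/1/1, 1/2/0, 1/2/1}
target 0/0/0 ∈ {TSO,PSO}

SC:no TSO:yes PSO:yes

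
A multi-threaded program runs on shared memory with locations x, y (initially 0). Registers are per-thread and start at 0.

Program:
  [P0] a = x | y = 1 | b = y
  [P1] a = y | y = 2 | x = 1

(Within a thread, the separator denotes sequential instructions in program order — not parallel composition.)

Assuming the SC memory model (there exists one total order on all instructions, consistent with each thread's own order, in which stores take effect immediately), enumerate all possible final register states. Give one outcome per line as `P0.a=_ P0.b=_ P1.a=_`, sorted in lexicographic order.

P0.a=0 P0.b=1 P1.a=0
P0.a=0 P0.b=1 P1.a=1
P0.a=0 P0.b=2 P1.a=0
P0.a=0 P0.b=2 P1.a=1
P0.a=1 P0.b=1 P1.a=0

outcome vector order: (P0.a,P0.b,P1.a)
|SC outcomes| = 5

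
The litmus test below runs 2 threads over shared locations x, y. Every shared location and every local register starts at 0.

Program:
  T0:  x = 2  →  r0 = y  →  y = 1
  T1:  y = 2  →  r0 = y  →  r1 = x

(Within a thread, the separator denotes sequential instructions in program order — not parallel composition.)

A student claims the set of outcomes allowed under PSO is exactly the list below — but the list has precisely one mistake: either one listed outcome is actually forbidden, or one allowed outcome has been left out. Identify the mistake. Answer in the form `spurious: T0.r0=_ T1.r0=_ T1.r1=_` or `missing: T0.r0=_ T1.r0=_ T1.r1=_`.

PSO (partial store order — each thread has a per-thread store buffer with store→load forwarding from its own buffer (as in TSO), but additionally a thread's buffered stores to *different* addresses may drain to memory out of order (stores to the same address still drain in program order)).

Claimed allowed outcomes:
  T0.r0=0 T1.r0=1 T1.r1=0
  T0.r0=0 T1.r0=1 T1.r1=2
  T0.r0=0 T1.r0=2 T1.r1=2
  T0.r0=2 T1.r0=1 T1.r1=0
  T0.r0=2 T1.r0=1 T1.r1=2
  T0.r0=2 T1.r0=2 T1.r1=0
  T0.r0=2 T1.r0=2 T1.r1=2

outcome vector order: (T0.r0,T1.r0,T1.r1)
[PSO] allowed = {<0 1 0>, <0 1 2>, <0 2 0>, <0 2 2>, <2 1 0>, <2 1 2>, <2 2 0>, <2 2 2>}
PSO∖claimed = {<0 2 0>}

missing: T0.r0=0 T1.r0=2 T1.r1=0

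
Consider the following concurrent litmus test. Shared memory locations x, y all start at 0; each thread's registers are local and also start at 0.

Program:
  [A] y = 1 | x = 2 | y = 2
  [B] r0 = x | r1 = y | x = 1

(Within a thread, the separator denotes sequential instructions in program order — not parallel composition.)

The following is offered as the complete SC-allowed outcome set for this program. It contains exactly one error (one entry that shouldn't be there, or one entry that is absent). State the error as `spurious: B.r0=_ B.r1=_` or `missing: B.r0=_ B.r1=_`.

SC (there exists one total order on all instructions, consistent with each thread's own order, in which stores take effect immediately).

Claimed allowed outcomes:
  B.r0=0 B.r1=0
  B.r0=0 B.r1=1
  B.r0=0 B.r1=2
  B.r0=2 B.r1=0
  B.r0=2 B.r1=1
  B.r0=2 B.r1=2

spurious: B.r0=2 B.r1=0

outcome vector order: (B.r0,B.r1)
SC (5): 0/0, 0/1, 0/2, 2/1, 2/2
claimed∖SC = {2/0}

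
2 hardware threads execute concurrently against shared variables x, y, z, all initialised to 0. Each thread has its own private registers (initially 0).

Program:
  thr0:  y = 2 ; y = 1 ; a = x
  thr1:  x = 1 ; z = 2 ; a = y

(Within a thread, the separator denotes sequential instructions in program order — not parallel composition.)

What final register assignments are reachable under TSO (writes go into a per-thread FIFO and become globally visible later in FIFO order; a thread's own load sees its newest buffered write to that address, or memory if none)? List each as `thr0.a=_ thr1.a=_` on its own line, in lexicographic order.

thr0.a=0 thr1.a=0
thr0.a=0 thr1.a=1
thr0.a=0 thr1.a=2
thr0.a=1 thr1.a=0
thr0.a=1 thr1.a=1
thr0.a=1 thr1.a=2

outcome vector order: (thr0.a,thr1.a)
|TSO outcomes| = 6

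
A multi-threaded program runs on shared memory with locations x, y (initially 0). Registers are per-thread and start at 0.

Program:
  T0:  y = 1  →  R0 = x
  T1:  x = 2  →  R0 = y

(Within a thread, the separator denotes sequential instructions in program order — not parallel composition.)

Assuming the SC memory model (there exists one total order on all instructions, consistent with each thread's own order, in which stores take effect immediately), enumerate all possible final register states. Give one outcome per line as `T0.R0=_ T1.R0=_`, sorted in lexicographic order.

T0.R0=0 T1.R0=1
T0.R0=2 T1.R0=0
T0.R0=2 T1.R0=1

outcome vector order: (T0.R0,T1.R0)
|SC outcomes| = 3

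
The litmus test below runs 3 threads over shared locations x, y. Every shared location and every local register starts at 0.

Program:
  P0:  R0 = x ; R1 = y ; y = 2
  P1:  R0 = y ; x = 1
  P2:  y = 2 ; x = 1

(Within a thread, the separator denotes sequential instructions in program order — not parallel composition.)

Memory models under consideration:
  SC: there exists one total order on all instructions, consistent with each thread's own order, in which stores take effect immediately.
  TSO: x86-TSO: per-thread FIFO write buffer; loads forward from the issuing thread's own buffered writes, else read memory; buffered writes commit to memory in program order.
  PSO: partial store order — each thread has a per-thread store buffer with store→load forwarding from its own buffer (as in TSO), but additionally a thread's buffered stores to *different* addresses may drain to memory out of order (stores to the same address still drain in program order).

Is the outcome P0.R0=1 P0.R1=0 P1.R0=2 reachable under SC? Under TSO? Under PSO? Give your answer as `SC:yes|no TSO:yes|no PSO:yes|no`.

SC:no TSO:no PSO:yes

outcome vector order: (P0.R0,P0.R1,P1.R0)
SC: 7 outcomes — {000; 002; 020; 022; 100; 120; 122}
TSO: 7 outcomes — {000; 002; 020; 022; 100; 120; 122}
PSO: 8 outcomes — {000; 002; 020; 022; 100; 102; 120; 122}
target 102 ∈ {PSO}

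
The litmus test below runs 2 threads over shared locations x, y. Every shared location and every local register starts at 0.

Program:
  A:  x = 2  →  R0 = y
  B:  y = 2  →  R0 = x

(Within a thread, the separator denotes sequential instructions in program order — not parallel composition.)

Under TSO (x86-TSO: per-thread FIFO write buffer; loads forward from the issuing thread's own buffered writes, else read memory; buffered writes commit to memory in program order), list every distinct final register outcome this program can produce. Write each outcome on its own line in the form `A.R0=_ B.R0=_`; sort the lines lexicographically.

outcome vector order: (A.R0,B.R0)
|TSO outcomes| = 4

A.R0=0 B.R0=0
A.R0=0 B.R0=2
A.R0=2 B.R0=0
A.R0=2 B.R0=2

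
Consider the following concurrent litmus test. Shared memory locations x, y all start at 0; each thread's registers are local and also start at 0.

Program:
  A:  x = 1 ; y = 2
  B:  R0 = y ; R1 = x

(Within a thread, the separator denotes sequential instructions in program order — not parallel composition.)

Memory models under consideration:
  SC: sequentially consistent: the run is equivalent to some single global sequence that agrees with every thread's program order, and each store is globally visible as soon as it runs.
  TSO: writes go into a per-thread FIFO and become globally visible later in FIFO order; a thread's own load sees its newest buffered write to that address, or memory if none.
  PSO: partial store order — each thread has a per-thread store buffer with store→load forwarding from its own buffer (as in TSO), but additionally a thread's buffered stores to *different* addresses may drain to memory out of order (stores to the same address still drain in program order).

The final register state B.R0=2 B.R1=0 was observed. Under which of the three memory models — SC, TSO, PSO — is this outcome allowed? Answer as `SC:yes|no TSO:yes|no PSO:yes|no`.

SC:no TSO:no PSO:yes

outcome vector order: (B.R0,B.R1)
[SC] allowed = {(0,0), (0,1), (2,1)}
[TSO] allowed = {(0,0), (0,1), (2,1)}
[PSO] allowed = {(0,0), (0,1), (2,0), (2,1)}
target (2,0) ∈ {PSO}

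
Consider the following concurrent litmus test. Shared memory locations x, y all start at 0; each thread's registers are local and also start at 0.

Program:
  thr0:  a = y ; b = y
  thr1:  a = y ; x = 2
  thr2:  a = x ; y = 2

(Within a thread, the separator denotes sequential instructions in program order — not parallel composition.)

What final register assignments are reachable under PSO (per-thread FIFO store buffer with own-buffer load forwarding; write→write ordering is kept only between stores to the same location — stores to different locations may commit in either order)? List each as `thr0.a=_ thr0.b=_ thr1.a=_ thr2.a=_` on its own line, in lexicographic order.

thr0.a=0 thr0.b=0 thr1.a=0 thr2.a=0
thr0.a=0 thr0.b=0 thr1.a=0 thr2.a=2
thr0.a=0 thr0.b=0 thr1.a=2 thr2.a=0
thr0.a=0 thr0.b=2 thr1.a=0 thr2.a=0
thr0.a=0 thr0.b=2 thr1.a=0 thr2.a=2
thr0.a=0 thr0.b=2 thr1.a=2 thr2.a=0
thr0.a=2 thr0.b=2 thr1.a=0 thr2.a=0
thr0.a=2 thr0.b=2 thr1.a=0 thr2.a=2
thr0.a=2 thr0.b=2 thr1.a=2 thr2.a=0

outcome vector order: (thr0.a,thr0.b,thr1.a,thr2.a)
|PSO outcomes| = 9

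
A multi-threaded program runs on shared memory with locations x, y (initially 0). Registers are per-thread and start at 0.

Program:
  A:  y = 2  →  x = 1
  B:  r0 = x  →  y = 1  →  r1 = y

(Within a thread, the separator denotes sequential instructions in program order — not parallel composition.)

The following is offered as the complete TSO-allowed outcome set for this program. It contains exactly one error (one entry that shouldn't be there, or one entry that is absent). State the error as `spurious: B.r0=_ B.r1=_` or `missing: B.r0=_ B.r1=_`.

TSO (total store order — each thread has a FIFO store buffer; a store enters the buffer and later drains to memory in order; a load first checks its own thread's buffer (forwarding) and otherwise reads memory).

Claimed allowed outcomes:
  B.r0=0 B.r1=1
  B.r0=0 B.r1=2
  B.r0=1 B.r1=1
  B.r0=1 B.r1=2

spurious: B.r0=1 B.r1=2

outcome vector order: (B.r0,B.r1)
[TSO] allowed = {(0,1) (0,2) (1,1)}
claimed∖TSO = {(1,2)}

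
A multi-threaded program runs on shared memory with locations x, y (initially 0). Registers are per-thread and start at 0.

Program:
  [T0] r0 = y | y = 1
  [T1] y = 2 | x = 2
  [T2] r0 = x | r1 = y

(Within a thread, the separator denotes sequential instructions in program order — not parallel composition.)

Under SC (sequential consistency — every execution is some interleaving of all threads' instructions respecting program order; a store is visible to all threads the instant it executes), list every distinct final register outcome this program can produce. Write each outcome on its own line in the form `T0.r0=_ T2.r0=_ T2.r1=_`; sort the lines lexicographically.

outcome vector order: (T0.r0,T2.r0,T2.r1)
|SC outcomes| = 10

T0.r0=0 T2.r0=0 T2.r1=0
T0.r0=0 T2.r0=0 T2.r1=1
T0.r0=0 T2.r0=0 T2.r1=2
T0.r0=0 T2.r0=2 T2.r1=1
T0.r0=0 T2.r0=2 T2.r1=2
T0.r0=2 T2.r0=0 T2.r1=0
T0.r0=2 T2.r0=0 T2.r1=1
T0.r0=2 T2.r0=0 T2.r1=2
T0.r0=2 T2.r0=2 T2.r1=1
T0.r0=2 T2.r0=2 T2.r1=2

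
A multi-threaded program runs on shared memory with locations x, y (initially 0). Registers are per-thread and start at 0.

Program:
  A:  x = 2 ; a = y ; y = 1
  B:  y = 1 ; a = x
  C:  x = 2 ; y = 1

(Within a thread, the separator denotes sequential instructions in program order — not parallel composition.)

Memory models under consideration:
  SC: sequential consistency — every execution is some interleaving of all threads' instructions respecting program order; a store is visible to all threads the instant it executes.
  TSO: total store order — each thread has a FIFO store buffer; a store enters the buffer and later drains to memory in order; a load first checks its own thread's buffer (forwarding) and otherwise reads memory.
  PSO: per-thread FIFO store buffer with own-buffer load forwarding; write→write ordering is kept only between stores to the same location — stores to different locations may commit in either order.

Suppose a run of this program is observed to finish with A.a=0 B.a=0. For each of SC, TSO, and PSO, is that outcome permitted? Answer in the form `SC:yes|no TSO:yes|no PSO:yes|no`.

SC:no TSO:yes PSO:yes

outcome vector order: (A.a,B.a)
SC: 3 outcomes — {<0 2> <1 0> <1 2>}
TSO: 4 outcomes — {<0 0> <0 2> <1 0> <1 2>}
PSO: 4 outcomes — {<0 0> <0 2> <1 0> <1 2>}
target <0 0> ∈ {TSO,PSO}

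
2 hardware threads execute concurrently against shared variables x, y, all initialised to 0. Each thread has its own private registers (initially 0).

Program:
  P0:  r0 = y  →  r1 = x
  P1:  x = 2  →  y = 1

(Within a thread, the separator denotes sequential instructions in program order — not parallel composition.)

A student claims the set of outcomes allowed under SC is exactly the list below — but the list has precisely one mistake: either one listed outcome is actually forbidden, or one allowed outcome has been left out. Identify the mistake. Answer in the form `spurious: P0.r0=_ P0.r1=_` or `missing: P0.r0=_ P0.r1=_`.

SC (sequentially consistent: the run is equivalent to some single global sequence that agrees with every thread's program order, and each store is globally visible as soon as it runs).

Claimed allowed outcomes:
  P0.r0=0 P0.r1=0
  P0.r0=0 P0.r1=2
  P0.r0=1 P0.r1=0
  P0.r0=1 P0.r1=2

spurious: P0.r0=1 P0.r1=0

outcome vector order: (P0.r0,P0.r1)
SC: 3 outcomes — {<0 0>, <0 2>, <1 2>}
claimed∖SC = {<1 0>}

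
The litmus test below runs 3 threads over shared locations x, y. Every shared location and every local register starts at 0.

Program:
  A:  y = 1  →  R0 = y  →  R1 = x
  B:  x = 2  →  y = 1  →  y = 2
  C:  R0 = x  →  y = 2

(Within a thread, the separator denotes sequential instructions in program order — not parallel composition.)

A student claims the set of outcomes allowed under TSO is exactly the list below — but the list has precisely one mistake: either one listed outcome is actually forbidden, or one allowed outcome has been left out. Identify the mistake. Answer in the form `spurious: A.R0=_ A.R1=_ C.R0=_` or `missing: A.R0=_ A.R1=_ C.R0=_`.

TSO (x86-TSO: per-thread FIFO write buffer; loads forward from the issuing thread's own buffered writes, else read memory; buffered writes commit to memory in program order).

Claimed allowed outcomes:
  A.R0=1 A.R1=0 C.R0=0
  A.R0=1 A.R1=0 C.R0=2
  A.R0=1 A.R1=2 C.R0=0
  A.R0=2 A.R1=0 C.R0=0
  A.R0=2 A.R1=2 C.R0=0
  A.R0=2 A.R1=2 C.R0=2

outcome vector order: (A.R0,A.R1,C.R0)
TSO: 7 outcomes — {(1,0,0); (1,0,2); (1,2,0); (1,2,2); (2,0,0); (2,2,0); (2,2,2)}
TSO∖claimed = {(1,2,2)}

missing: A.R0=1 A.R1=2 C.R0=2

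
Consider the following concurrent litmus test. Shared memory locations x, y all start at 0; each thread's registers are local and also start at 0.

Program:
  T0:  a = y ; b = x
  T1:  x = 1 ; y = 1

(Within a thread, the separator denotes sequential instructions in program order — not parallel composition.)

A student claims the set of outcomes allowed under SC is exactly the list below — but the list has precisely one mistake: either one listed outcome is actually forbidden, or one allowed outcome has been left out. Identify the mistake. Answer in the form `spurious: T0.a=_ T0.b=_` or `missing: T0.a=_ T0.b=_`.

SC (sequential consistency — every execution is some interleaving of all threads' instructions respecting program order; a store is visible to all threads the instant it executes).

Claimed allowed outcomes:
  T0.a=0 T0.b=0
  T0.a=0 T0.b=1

missing: T0.a=1 T0.b=1

outcome vector order: (T0.a,T0.b)
SC: 3 outcomes — {<0 0>, <0 1>, <1 1>}
SC∖claimed = {<1 1>}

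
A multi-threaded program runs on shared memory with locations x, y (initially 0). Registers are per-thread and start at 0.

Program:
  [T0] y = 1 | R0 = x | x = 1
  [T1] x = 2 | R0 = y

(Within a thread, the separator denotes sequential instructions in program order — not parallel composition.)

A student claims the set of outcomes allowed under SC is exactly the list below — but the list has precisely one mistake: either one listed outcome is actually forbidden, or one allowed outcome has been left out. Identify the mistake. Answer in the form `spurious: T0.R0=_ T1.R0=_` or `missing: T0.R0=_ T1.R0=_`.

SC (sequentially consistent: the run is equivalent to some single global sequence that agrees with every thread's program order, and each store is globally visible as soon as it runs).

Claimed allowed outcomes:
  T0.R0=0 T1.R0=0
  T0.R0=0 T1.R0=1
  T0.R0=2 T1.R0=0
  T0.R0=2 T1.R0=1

outcome vector order: (T0.R0,T1.R0)
under SC → 01, 20, 21
claimed∖SC = {00}

spurious: T0.R0=0 T1.R0=0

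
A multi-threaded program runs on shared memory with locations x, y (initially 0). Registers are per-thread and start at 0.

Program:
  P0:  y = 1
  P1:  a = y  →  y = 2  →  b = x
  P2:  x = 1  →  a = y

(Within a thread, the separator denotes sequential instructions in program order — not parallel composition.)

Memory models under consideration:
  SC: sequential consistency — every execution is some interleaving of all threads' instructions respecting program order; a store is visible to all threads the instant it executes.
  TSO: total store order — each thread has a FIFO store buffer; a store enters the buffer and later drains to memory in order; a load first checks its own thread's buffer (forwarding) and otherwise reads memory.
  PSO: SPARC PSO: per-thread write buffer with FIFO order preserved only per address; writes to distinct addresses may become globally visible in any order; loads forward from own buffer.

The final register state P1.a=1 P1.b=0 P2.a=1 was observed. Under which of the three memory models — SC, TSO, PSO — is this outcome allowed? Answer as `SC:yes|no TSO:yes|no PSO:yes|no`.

SC:no TSO:yes PSO:yes

outcome vector order: (P1.a,P1.b,P2.a)
SC (9): 0/0/1; 0/0/2; 0/1/0; 0/1/1; 0/1/2; 1/0/2; 1/1/0; 1/1/1; 1/1/2
TSO (12): 0/0/0; 0/0/1; 0/0/2; 0/1/0; 0/1/1; 0/1/2; 1/0/0; 1/0/1; 1/0/2; 1/1/0; 1/1/1; 1/1/2
PSO (12): 0/0/0; 0/0/1; 0/0/2; 0/1/0; 0/1/1; 0/1/2; 1/0/0; 1/0/1; 1/0/2; 1/1/0; 1/1/1; 1/1/2
target 1/0/1 ∈ {TSO,PSO}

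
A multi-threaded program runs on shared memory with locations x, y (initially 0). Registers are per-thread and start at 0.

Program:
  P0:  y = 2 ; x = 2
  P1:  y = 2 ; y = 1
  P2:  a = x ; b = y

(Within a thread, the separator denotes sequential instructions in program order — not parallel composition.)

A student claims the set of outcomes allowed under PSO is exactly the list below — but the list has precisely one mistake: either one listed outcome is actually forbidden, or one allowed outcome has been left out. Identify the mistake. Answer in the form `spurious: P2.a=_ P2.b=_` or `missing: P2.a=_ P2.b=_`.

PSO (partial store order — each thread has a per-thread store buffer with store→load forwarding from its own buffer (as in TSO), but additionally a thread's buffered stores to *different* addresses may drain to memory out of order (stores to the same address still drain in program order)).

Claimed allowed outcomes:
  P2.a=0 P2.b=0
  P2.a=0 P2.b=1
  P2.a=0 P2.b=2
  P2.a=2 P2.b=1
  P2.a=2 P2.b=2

outcome vector order: (P2.a,P2.b)
PSO (6): <0 0>; <0 1>; <0 2>; <2 0>; <2 1>; <2 2>
PSO∖claimed = {<2 0>}

missing: P2.a=2 P2.b=0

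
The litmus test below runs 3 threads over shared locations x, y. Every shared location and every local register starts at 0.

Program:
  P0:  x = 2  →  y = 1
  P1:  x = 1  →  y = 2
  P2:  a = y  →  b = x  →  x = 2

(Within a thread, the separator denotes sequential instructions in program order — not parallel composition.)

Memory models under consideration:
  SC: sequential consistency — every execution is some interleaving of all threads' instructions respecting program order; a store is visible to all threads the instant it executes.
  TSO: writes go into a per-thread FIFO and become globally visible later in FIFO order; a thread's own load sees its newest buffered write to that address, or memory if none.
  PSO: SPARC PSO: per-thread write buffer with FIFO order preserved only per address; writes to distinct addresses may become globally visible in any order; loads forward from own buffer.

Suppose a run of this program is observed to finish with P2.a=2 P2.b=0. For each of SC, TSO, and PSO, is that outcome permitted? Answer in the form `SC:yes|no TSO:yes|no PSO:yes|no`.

outcome vector order: (P2.a,P2.b)
SC (7): 00 01 02 11 12 21 22
TSO (7): 00 01 02 11 12 21 22
PSO (9): 00 01 02 10 11 12 20 21 22
target 20 ∈ {PSO}

SC:no TSO:no PSO:yes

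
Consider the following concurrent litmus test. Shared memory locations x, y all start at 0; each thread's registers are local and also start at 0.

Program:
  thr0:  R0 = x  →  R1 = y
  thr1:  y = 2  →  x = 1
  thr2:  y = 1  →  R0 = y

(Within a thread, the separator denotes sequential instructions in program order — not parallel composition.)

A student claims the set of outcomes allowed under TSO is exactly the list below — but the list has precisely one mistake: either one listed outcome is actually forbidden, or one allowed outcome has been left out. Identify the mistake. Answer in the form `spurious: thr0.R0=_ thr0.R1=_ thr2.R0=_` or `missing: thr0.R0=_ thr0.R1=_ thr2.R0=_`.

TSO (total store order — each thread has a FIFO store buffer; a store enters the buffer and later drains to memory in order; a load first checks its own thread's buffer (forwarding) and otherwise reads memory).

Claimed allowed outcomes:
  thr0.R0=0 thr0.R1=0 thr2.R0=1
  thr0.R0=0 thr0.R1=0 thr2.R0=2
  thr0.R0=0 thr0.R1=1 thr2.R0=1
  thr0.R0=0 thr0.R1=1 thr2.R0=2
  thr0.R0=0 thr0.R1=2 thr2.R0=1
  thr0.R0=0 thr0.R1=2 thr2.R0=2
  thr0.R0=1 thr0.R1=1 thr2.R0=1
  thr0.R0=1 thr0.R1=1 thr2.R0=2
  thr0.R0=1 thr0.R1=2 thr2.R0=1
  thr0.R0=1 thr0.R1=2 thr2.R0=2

outcome vector order: (thr0.R0,thr0.R1,thr2.R0)
TSO: 9 outcomes — {<0 0 1>, <0 0 2>, <0 1 1>, <0 1 2>, <0 2 1>, <0 2 2>, <1 1 1>, <1 2 1>, <1 2 2>}
claimed∖TSO = {<1 1 2>}

spurious: thr0.R0=1 thr0.R1=1 thr2.R0=2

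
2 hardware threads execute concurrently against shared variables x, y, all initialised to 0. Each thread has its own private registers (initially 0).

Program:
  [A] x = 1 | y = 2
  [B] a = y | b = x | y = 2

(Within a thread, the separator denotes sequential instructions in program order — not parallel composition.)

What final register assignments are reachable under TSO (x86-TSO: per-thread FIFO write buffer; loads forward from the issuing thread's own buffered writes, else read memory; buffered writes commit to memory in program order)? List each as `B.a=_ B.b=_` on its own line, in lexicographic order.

B.a=0 B.b=0
B.a=0 B.b=1
B.a=2 B.b=1

outcome vector order: (B.a,B.b)
|TSO outcomes| = 3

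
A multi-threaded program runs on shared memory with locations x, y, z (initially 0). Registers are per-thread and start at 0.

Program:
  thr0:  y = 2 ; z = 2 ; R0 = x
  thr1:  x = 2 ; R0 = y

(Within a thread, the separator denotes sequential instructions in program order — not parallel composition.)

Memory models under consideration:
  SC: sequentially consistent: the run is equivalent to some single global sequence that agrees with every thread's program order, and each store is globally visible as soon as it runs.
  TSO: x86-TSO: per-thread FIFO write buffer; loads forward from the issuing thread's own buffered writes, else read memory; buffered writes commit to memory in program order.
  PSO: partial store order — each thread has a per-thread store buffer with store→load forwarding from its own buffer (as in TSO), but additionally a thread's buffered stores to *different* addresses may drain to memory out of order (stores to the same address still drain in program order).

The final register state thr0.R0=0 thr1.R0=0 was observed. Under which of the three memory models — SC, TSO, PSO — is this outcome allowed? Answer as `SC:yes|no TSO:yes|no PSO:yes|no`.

SC:no TSO:yes PSO:yes

outcome vector order: (thr0.R0,thr1.R0)
under SC → 0/2; 2/0; 2/2
under TSO → 0/0; 0/2; 2/0; 2/2
under PSO → 0/0; 0/2; 2/0; 2/2
target 0/0 ∈ {TSO,PSO}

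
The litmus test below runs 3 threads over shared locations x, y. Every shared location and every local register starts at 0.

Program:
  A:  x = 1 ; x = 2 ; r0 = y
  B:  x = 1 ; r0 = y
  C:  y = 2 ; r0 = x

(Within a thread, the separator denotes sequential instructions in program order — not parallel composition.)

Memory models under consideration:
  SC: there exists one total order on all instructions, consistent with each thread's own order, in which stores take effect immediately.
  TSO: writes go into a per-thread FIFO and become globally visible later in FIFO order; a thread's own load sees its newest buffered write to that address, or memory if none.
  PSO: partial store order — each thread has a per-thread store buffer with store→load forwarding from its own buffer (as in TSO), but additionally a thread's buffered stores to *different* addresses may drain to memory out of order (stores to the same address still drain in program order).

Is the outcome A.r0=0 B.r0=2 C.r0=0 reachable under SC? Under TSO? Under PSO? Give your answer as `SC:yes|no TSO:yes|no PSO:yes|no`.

SC:no TSO:yes PSO:yes

outcome vector order: (A.r0,B.r0,C.r0)
SC (9): 0/0/1; 0/0/2; 0/2/1; 0/2/2; 2/0/1; 2/0/2; 2/2/0; 2/2/1; 2/2/2
TSO (12): 0/0/0; 0/0/1; 0/0/2; 0/2/0; 0/2/1; 0/2/2; 2/0/0; 2/0/1; 2/0/2; 2/2/0; 2/2/1; 2/2/2
PSO (12): 0/0/0; 0/0/1; 0/0/2; 0/2/0; 0/2/1; 0/2/2; 2/0/0; 2/0/1; 2/0/2; 2/2/0; 2/2/1; 2/2/2
target 0/2/0 ∈ {TSO,PSO}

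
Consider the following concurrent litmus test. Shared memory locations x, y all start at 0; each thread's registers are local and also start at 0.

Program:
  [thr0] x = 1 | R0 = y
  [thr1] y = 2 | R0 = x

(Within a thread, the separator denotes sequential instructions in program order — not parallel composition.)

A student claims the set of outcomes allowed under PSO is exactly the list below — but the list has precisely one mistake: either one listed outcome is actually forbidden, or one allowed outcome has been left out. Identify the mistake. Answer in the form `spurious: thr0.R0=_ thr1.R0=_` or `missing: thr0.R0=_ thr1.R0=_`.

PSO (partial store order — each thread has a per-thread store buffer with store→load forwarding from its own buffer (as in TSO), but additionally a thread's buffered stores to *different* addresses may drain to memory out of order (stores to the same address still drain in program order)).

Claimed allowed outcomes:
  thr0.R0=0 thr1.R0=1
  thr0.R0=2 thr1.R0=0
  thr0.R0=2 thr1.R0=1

missing: thr0.R0=0 thr1.R0=0

outcome vector order: (thr0.R0,thr1.R0)
PSO: 4 outcomes — {<0 0>; <0 1>; <2 0>; <2 1>}
PSO∖claimed = {<0 0>}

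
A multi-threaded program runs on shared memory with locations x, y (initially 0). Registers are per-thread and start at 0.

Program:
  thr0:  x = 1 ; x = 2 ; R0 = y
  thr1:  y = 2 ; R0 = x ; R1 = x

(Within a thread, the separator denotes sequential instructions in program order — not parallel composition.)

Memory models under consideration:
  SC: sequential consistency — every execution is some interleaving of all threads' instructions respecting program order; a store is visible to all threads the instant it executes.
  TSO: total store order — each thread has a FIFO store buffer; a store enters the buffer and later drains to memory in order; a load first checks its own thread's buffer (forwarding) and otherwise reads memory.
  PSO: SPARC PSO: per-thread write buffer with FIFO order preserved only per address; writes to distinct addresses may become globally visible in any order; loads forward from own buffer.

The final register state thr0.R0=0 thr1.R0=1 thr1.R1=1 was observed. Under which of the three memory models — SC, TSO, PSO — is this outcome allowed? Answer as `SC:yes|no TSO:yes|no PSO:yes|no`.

SC:no TSO:yes PSO:yes

outcome vector order: (thr0.R0,thr1.R0,thr1.R1)
[SC] allowed = {(0,2,2); (2,0,0); (2,0,1); (2,0,2); (2,1,1); (2,1,2); (2,2,2)}
[TSO] allowed = {(0,0,0); (0,0,1); (0,0,2); (0,1,1); (0,1,2); (0,2,2); (2,0,0); (2,0,1); (2,0,2); (2,1,1); (2,1,2); (2,2,2)}
[PSO] allowed = {(0,0,0); (0,0,1); (0,0,2); (0,1,1); (0,1,2); (0,2,2); (2,0,0); (2,0,1); (2,0,2); (2,1,1); (2,1,2); (2,2,2)}
target (0,1,1) ∈ {TSO,PSO}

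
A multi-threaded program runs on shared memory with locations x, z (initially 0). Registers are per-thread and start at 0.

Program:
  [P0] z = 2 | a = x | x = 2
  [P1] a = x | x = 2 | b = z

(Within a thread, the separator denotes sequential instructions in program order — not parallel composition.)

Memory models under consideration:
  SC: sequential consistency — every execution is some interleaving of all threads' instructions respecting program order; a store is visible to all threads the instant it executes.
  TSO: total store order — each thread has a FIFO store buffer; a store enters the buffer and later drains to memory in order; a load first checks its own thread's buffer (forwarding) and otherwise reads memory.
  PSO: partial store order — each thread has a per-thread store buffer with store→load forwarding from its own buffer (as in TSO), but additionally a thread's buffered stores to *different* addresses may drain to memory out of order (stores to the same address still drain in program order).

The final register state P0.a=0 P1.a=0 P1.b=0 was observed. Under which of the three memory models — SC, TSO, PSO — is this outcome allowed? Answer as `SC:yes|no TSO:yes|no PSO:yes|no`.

SC:no TSO:yes PSO:yes

outcome vector order: (P0.a,P1.a,P1.b)
[SC] allowed = {<0 0 2>, <0 2 2>, <2 0 0>, <2 0 2>}
[TSO] allowed = {<0 0 0>, <0 0 2>, <0 2 2>, <2 0 0>, <2 0 2>}
[PSO] allowed = {<0 0 0>, <0 0 2>, <0 2 0>, <0 2 2>, <2 0 0>, <2 0 2>}
target <0 0 0> ∈ {TSO,PSO}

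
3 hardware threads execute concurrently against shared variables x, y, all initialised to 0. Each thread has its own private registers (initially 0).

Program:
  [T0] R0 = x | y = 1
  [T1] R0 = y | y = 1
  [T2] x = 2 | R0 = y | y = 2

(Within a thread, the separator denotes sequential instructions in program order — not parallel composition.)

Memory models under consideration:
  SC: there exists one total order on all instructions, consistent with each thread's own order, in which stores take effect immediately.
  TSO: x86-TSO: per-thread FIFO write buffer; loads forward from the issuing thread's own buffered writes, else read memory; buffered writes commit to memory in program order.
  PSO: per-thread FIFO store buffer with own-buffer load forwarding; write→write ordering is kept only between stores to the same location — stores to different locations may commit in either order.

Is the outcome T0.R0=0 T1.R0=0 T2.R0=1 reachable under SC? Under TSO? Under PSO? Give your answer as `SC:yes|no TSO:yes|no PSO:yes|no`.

outcome vector order: (T0.R0,T1.R0,T2.R0)
SC: 12 outcomes — {(0,0,0); (0,0,1); (0,1,0); (0,1,1); (0,2,0); (0,2,1); (2,0,0); (2,0,1); (2,1,0); (2,1,1); (2,2,0); (2,2,1)}
TSO: 12 outcomes — {(0,0,0); (0,0,1); (0,1,0); (0,1,1); (0,2,0); (0,2,1); (2,0,0); (2,0,1); (2,1,0); (2,1,1); (2,2,0); (2,2,1)}
PSO: 12 outcomes — {(0,0,0); (0,0,1); (0,1,0); (0,1,1); (0,2,0); (0,2,1); (2,0,0); (2,0,1); (2,1,0); (2,1,1); (2,2,0); (2,2,1)}
target (0,0,1) ∈ {SC,TSO,PSO}

SC:yes TSO:yes PSO:yes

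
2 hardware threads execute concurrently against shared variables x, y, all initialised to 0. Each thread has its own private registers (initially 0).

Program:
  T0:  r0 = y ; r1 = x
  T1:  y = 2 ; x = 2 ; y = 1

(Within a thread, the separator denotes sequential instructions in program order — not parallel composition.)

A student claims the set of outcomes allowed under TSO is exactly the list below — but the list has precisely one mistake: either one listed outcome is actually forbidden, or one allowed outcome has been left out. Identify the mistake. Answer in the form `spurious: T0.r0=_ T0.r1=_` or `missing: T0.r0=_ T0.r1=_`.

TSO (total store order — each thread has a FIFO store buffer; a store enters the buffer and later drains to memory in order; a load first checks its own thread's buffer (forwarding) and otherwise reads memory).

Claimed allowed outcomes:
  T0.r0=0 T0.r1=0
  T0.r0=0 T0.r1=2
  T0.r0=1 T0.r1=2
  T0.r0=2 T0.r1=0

missing: T0.r0=2 T0.r1=2

outcome vector order: (T0.r0,T0.r1)
TSO: 5 outcomes — {<0 0>, <0 2>, <1 2>, <2 0>, <2 2>}
TSO∖claimed = {<2 2>}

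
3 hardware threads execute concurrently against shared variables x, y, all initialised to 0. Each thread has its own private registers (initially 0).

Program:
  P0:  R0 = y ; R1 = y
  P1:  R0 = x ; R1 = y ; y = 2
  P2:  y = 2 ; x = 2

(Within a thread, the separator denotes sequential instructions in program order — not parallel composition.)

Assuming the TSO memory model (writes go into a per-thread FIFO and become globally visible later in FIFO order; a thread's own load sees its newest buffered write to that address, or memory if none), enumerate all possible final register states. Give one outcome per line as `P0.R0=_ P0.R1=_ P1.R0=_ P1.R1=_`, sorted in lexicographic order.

P0.R0=0 P0.R1=0 P1.R0=0 P1.R1=0
P0.R0=0 P0.R1=0 P1.R0=0 P1.R1=2
P0.R0=0 P0.R1=0 P1.R0=2 P1.R1=2
P0.R0=0 P0.R1=2 P1.R0=0 P1.R1=0
P0.R0=0 P0.R1=2 P1.R0=0 P1.R1=2
P0.R0=0 P0.R1=2 P1.R0=2 P1.R1=2
P0.R0=2 P0.R1=2 P1.R0=0 P1.R1=0
P0.R0=2 P0.R1=2 P1.R0=0 P1.R1=2
P0.R0=2 P0.R1=2 P1.R0=2 P1.R1=2

outcome vector order: (P0.R0,P0.R1,P1.R0,P1.R1)
|TSO outcomes| = 9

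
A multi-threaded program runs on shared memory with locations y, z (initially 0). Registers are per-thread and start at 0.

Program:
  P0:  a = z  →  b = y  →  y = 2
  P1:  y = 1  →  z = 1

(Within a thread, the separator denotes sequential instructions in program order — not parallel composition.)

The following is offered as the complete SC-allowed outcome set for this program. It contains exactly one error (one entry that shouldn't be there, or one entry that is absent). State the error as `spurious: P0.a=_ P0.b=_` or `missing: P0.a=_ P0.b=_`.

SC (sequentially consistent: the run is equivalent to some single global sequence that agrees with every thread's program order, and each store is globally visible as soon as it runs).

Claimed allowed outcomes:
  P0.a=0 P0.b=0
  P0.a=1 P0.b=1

outcome vector order: (P0.a,P0.b)
SC (3): 0/0 0/1 1/1
SC∖claimed = {0/1}

missing: P0.a=0 P0.b=1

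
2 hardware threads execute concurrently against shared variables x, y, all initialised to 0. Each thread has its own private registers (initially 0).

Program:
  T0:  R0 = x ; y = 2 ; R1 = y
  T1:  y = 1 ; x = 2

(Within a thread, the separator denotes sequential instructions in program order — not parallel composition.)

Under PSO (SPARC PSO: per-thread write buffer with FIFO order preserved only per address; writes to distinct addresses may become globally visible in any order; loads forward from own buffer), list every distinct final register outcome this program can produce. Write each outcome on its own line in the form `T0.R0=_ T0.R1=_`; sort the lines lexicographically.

T0.R0=0 T0.R1=1
T0.R0=0 T0.R1=2
T0.R0=2 T0.R1=1
T0.R0=2 T0.R1=2

outcome vector order: (T0.R0,T0.R1)
|PSO outcomes| = 4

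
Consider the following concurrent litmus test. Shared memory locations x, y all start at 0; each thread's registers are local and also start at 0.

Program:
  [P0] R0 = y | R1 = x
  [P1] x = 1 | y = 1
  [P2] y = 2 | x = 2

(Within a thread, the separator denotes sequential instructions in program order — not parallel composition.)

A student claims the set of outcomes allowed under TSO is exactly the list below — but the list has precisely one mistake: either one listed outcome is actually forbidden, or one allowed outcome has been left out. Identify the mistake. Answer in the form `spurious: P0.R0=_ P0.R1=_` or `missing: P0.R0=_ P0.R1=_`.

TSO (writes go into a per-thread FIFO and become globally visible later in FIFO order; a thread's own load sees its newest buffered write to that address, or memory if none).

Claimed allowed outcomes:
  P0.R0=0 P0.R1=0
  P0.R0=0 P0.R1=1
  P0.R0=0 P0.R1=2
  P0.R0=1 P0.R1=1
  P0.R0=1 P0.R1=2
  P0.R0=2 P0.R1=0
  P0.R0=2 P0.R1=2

missing: P0.R0=2 P0.R1=1

outcome vector order: (P0.R0,P0.R1)
TSO (8): 00; 01; 02; 11; 12; 20; 21; 22
TSO∖claimed = {21}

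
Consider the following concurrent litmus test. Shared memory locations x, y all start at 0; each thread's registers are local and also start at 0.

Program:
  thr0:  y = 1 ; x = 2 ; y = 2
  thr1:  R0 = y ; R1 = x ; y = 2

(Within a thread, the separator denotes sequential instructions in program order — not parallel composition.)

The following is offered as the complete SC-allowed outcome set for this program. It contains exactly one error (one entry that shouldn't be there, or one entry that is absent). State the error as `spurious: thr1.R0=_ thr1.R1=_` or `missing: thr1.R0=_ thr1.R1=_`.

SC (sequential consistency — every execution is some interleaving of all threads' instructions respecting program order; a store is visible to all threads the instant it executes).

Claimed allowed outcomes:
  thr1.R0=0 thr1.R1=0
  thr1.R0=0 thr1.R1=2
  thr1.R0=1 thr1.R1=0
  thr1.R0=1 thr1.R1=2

outcome vector order: (thr1.R0,thr1.R1)
under SC → 0/0, 0/2, 1/0, 1/2, 2/2
SC∖claimed = {2/2}

missing: thr1.R0=2 thr1.R1=2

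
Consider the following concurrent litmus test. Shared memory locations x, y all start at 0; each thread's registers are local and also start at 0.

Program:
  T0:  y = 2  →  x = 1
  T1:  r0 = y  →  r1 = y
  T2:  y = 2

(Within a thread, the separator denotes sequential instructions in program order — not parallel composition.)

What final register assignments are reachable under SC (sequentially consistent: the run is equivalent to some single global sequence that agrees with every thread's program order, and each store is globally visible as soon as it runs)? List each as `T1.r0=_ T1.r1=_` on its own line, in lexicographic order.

outcome vector order: (T1.r0,T1.r1)
|SC outcomes| = 3

T1.r0=0 T1.r1=0
T1.r0=0 T1.r1=2
T1.r0=2 T1.r1=2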